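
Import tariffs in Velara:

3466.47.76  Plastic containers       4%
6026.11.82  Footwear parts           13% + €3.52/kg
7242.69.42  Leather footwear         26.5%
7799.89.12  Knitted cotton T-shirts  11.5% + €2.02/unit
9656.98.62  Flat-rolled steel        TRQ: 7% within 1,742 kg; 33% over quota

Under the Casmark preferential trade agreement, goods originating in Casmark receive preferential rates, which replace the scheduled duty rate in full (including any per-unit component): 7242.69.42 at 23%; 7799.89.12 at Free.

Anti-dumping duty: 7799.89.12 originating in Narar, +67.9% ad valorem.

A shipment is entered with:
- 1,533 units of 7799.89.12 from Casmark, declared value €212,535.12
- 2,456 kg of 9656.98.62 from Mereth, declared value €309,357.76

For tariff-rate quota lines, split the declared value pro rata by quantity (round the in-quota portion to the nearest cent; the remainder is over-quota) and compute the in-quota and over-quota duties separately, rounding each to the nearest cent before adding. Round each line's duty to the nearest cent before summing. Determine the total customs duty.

Line 1 (7799.89.12, Casmark, 1,533 units, €212,535.12):
Base rate for 7799.89.12 is 11.5% + €2.02/unit.
Origin Casmark qualifies under the Velara–Casmark agreement and 7799.89.12 is covered: preferential rate Free applies instead.
The additional-duty order on 7799.89.12 targets Narar, not Casmark; it does not apply.
Duty = €212,535.12 × 0% = €0.00.
Line 2 (9656.98.62, Mereth, 2,456 kg, €309,357.76):
Code 9656.98.62 is under a tariff-rate quota (threshold 1,742 kg). In-quota: 1,742 kg at 7%; over-quota: 714 kg at 33%.
Pro-rata value split: in-quota = €309,357.76 × 1,742/2,456 = €219,422.32; over-quota = €309,357.76 − €219,422.32 = €89,935.44.
In-quota duty = €219,422.32 × 7% = €15,359.56. Over-quota duty = €89,935.44 × 33% = €29,678.70.
Line duty = €15,359.56 + €29,678.70 = €45,038.26.
Total = €0.00 + €45,038.26 = €45,038.26.

€45,038.26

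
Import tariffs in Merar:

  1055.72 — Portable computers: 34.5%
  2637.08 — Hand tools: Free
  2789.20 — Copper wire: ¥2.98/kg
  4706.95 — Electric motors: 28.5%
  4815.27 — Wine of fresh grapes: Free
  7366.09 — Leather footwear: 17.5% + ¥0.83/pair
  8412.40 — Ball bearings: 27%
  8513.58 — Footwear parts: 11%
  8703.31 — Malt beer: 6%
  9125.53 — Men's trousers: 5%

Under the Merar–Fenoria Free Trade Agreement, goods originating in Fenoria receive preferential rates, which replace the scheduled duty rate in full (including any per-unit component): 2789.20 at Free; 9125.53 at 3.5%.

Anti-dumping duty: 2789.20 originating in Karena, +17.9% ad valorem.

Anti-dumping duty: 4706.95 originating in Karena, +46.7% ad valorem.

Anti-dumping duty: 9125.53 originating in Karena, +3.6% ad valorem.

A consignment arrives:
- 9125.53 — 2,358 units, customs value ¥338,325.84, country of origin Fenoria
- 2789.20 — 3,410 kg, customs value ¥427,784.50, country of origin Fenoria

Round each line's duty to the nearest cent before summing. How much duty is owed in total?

¥11,841.40

Line 1 (9125.53, Fenoria, 2,358 units, ¥338,325.84):
Base rate for 9125.53 is 5%.
Origin Fenoria qualifies under the Merar–Fenoria agreement and 9125.53 is covered: preferential rate 3.5% applies instead.
The additional-duty order on 9125.53 targets Karena, not Fenoria; it does not apply.
Duty = ¥338,325.84 × 3.5% = ¥11,841.40.
Line 2 (2789.20, Fenoria, 3,410 kg, ¥427,784.50):
Base rate for 2789.20 is ¥2.98/kg.
Origin Fenoria qualifies under the Merar–Fenoria agreement and 2789.20 is covered: preferential rate Free applies instead.
The additional-duty order on 2789.20 targets Karena, not Fenoria; it does not apply.
Duty = ¥427,784.50 × 0% = ¥0.00.
Total = ¥11,841.40 + ¥0.00 = ¥11,841.40.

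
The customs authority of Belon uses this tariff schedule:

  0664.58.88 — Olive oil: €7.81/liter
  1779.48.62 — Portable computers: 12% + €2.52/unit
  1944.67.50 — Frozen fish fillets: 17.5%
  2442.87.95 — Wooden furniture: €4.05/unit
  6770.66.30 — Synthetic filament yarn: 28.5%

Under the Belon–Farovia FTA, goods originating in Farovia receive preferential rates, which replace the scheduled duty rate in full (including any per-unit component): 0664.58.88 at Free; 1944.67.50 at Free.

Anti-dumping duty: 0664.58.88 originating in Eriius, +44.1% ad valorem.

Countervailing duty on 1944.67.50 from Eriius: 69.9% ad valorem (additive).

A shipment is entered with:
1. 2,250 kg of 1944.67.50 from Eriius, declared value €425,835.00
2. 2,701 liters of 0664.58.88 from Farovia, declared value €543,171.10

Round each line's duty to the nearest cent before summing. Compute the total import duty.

€372,179.79

Line 1 (1944.67.50, Eriius, 2,250 kg, €425,835.00):
Base rate for 1944.67.50 is 17.5%.
1944.67.50 has an FTA preferential rate, but origin Eriius is not Farovia; base rate stands.
Additional duty on 1944.67.50 from Eriius: +69.9%. Applied ad valorem rate: 17.5% + 69.9% = 87.4%.
Duty = €425,835.00 × 87.4% = €372,179.79.
Line 2 (0664.58.88, Farovia, 2,701 liters, €543,171.10):
Base rate for 0664.58.88 is €7.81/liter.
Origin Farovia qualifies under the Belon–Farovia agreement and 0664.58.88 is covered: preferential rate Free applies instead.
The additional-duty order on 0664.58.88 targets Eriius, not Farovia; it does not apply.
Duty = €543,171.10 × 0% = €0.00.
Total = €372,179.79 + €0.00 = €372,179.79.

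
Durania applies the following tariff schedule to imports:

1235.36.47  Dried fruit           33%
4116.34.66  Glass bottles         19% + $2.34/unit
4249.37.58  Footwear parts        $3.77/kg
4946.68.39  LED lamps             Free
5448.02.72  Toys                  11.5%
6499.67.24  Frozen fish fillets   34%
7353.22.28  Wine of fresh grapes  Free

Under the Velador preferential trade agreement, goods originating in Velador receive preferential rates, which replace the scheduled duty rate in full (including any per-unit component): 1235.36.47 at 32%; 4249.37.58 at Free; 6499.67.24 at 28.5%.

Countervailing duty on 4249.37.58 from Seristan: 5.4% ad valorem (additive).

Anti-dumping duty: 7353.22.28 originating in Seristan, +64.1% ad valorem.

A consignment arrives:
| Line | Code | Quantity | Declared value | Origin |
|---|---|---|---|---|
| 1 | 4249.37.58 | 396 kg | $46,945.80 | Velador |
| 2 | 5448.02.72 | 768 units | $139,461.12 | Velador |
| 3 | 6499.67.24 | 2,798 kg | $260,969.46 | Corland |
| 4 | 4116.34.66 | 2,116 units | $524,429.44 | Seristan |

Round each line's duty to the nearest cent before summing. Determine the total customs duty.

$209,360.68

Line 1 (4249.37.58, Velador, 396 kg, $46,945.80):
Base rate for 4249.37.58 is $3.77/kg.
Origin Velador qualifies under the Durania–Velador agreement and 4249.37.58 is covered: preferential rate Free applies instead.
The additional-duty order on 4249.37.58 targets Seristan, not Velador; it does not apply.
Duty = $46,945.80 × 0% = $0.00.
Line 2 (5448.02.72, Velador, 768 units, $139,461.12):
Base rate for 5448.02.72 is 11.5%.
Origin Velador is the FTA partner but 5448.02.72 is not on the preference list; base rate stands.
Duty = $139,461.12 × 11.5% = $16,038.03.
Line 3 (6499.67.24, Corland, 2,798 kg, $260,969.46):
Base rate for 6499.67.24 is 34%.
6499.67.24 has an FTA preferential rate, but origin Corland is not Velador; base rate stands.
Duty = $260,969.46 × 34% = $88,729.62.
Line 4 (4116.34.66, Seristan, 2,116 units, $524,429.44):
Base rate for 4116.34.66 is 19% + $2.34/unit.
Duty = $524,429.44 × 19% + 2,116 × $2.34 = $104,593.03.
Total = $0.00 + $16,038.03 + $88,729.62 + $104,593.03 = $209,360.68.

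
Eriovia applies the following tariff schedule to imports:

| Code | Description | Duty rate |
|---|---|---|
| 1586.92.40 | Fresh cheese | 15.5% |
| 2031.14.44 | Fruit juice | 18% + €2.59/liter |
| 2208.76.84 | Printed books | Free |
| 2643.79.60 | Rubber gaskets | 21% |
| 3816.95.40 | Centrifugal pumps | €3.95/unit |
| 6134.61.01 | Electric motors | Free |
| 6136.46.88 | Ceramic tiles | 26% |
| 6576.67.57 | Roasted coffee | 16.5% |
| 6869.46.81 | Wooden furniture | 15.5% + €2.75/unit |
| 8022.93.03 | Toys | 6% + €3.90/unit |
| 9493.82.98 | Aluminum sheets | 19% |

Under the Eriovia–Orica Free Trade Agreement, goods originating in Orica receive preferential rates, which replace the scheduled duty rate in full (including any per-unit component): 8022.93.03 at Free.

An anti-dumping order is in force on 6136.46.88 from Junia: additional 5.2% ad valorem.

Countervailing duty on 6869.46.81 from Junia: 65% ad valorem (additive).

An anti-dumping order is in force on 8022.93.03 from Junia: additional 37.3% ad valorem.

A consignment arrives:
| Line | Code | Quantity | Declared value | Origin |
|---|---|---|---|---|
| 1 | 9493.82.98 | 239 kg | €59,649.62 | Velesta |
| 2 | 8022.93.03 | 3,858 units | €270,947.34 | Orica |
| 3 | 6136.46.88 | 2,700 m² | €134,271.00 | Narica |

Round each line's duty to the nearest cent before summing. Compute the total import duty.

Line 1 (9493.82.98, Velesta, 239 kg, €59,649.62):
Base rate for 9493.82.98 is 19%.
Duty = €59,649.62 × 19% = €11,333.43.
Line 2 (8022.93.03, Orica, 3,858 units, €270,947.34):
Base rate for 8022.93.03 is 6% + €3.90/unit.
Origin Orica qualifies under the Eriovia–Orica agreement and 8022.93.03 is covered: preferential rate Free applies instead.
The additional-duty order on 8022.93.03 targets Junia, not Orica; it does not apply.
Duty = €270,947.34 × 0% = €0.00.
Line 3 (6136.46.88, Narica, 2,700 m², €134,271.00):
Base rate for 6136.46.88 is 26%.
The additional-duty order on 6136.46.88 targets Junia, not Narica; it does not apply.
Duty = €134,271.00 × 26% = €34,910.46.
Total = €11,333.43 + €0.00 + €34,910.46 = €46,243.89.

€46,243.89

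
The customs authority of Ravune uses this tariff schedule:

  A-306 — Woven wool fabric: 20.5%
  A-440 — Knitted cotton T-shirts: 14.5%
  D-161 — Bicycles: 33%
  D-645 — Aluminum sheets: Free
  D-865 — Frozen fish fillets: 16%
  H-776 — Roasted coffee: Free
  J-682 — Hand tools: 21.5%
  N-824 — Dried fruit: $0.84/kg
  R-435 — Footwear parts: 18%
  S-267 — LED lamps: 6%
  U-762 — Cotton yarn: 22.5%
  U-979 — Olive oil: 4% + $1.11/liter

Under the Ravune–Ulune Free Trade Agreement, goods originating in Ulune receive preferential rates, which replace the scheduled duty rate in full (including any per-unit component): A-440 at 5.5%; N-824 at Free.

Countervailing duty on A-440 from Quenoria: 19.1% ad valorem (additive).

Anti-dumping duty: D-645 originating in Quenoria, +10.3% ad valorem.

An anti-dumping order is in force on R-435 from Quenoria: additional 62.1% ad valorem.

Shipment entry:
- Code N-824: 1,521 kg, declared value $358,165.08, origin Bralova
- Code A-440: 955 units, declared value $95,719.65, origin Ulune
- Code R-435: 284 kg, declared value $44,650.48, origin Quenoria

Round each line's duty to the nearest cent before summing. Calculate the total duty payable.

$42,307.25

Line 1 (N-824, Bralova, 1,521 kg, $358,165.08):
Base rate for N-824 is $0.84/kg.
N-824 has an FTA preferential rate, but origin Bralova is not Ulune; base rate stands.
Duty = 1,521 × $0.84 = $1,277.64.
Line 2 (A-440, Ulune, 955 units, $95,719.65):
Base rate for A-440 is 14.5%.
Origin Ulune qualifies under the Ravune–Ulune agreement and A-440 is covered: preferential rate 5.5% applies instead.
The additional-duty order on A-440 targets Quenoria, not Ulune; it does not apply.
Duty = $95,719.65 × 5.5% = $5,264.58.
Line 3 (R-435, Quenoria, 284 kg, $44,650.48):
Base rate for R-435 is 18%.
Additional duty on R-435 from Quenoria: +62.1%. Applied ad valorem rate: 18% + 62.1% = 80.1%.
Duty = $44,650.48 × 80.1% = $35,765.03.
Total = $1,277.64 + $5,264.58 + $35,765.03 = $42,307.25.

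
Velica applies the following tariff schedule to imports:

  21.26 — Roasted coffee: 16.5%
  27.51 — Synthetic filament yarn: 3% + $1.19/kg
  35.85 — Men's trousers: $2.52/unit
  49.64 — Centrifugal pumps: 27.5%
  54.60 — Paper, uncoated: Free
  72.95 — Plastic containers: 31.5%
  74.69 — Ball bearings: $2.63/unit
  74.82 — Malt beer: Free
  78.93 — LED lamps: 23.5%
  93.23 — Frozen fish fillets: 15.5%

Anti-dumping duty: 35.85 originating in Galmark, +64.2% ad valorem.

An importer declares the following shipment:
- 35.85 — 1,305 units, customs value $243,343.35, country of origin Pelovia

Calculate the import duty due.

$3,288.60

Line 1 (35.85, Pelovia, 1,305 units, $243,343.35):
Base rate for 35.85 is $2.52/unit.
The additional-duty order on 35.85 targets Galmark, not Pelovia; it does not apply.
Duty = 1,305 × $2.52 = $3,288.60.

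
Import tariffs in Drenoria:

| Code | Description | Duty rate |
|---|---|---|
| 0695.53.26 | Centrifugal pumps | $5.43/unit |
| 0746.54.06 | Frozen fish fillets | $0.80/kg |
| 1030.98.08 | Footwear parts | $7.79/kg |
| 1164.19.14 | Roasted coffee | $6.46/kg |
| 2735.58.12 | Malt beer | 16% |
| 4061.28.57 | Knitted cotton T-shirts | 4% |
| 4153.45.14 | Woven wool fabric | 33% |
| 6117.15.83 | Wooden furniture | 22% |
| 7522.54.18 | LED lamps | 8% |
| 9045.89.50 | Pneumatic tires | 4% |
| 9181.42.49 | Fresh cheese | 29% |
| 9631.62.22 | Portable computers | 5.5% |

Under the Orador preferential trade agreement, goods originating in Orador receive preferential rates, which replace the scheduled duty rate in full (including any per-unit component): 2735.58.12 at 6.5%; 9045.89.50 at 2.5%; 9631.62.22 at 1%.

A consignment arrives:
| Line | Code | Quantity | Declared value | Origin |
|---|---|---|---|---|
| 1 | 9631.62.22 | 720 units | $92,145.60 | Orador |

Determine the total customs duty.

Line 1 (9631.62.22, Orador, 720 units, $92,145.60):
Base rate for 9631.62.22 is 5.5%.
Origin Orador qualifies under the Drenoria–Orador agreement and 9631.62.22 is covered: preferential rate 1% applies instead.
Duty = $92,145.60 × 1% = $921.46.

$921.46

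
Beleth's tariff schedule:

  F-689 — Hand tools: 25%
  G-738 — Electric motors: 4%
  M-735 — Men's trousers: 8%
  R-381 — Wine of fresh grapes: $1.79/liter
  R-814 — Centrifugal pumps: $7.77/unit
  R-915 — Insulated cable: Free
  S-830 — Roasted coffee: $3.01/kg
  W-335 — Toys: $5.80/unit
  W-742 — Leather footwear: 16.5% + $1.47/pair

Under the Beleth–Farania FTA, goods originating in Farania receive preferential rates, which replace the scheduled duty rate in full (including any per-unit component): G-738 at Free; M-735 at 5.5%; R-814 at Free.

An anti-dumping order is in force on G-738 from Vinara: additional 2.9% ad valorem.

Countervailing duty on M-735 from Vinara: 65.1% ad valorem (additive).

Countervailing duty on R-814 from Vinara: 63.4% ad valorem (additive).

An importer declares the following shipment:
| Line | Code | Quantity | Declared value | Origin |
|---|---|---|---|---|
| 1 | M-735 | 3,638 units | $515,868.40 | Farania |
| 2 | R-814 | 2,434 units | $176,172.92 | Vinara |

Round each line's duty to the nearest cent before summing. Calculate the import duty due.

$158,978.57

Line 1 (M-735, Farania, 3,638 units, $515,868.40):
Base rate for M-735 is 8%.
Origin Farania qualifies under the Beleth–Farania agreement and M-735 is covered: preferential rate 5.5% applies instead.
The additional-duty order on M-735 targets Vinara, not Farania; it does not apply.
Duty = $515,868.40 × 5.5% = $28,372.76.
Line 2 (R-814, Vinara, 2,434 units, $176,172.92):
Base rate for R-814 is $7.77/unit.
R-814 has an FTA preferential rate, but origin Vinara is not Farania; base rate stands.
Additional duty on R-814 from Vinara: +63.4% ad valorem. Applied ad valorem rate = 63.4%.
Duty = $176,172.92 × 63.4% + 2,434 × $7.77 = $130,605.81.
Total = $28,372.76 + $130,605.81 = $158,978.57.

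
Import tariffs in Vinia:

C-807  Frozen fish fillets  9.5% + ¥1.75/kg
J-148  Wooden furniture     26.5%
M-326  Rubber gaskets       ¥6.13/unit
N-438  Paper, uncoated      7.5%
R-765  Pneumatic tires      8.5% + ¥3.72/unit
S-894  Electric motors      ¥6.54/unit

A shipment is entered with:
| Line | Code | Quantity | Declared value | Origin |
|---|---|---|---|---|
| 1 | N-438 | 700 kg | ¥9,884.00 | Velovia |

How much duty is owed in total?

Line 1 (N-438, Velovia, 700 kg, ¥9,884.00):
Base rate for N-438 is 7.5%.
Duty = ¥9,884.00 × 7.5% = ¥741.30.

¥741.30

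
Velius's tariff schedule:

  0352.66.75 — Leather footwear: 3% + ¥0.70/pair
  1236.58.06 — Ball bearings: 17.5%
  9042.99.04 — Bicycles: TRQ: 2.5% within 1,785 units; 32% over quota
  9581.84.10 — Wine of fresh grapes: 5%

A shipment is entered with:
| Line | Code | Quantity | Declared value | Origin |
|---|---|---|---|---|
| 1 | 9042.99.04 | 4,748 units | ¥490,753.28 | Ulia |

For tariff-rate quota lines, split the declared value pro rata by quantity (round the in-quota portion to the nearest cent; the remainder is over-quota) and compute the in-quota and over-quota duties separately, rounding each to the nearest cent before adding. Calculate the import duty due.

¥102,614.26

Line 1 (9042.99.04, Ulia, 4,748 units, ¥490,753.28):
Code 9042.99.04 is under a tariff-rate quota (threshold 1,785 units). In-quota: 1,785 units at 2.5%; over-quota: 2,963 units at 32%.
Pro-rata value split: in-quota = ¥490,753.28 × 1,785/4,748 = ¥184,497.60; over-quota = ¥490,753.28 − ¥184,497.60 = ¥306,255.68.
In-quota duty = ¥184,497.60 × 2.5% = ¥4,612.44. Over-quota duty = ¥306,255.68 × 32% = ¥98,001.82.
Line duty = ¥4,612.44 + ¥98,001.82 = ¥102,614.26.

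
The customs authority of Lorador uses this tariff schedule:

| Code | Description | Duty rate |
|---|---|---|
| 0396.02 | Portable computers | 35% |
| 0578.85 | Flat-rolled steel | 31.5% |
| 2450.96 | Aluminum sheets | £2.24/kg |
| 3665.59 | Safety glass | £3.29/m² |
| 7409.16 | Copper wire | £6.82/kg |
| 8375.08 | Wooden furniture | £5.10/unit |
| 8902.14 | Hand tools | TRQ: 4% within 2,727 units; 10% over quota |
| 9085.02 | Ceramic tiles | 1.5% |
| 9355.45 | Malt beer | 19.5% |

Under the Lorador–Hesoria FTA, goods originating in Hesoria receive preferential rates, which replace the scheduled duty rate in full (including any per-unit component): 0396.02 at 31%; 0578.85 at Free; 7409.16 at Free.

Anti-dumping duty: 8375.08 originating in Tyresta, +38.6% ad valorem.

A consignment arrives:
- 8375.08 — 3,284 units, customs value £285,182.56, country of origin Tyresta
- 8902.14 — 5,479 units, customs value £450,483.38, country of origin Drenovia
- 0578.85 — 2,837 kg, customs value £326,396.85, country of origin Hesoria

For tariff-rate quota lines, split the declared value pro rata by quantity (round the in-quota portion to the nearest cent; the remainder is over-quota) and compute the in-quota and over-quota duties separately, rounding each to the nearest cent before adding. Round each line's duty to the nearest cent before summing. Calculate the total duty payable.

Line 1 (8375.08, Tyresta, 3,284 units, £285,182.56):
Base rate for 8375.08 is £5.10/unit.
Additional duty on 8375.08 from Tyresta: +38.6% ad valorem. Applied ad valorem rate = 38.6%.
Duty = £285,182.56 × 38.6% + 3,284 × £5.10 = £126,828.87.
Line 2 (8902.14, Drenovia, 5,479 units, £450,483.38):
Code 8902.14 is under a tariff-rate quota (threshold 2,727 units). In-quota: 2,727 units at 4%; over-quota: 2,752 units at 10%.
Pro-rata value split: in-quota = £450,483.38 × 2,727/5,479 = £224,213.94; over-quota = £450,483.38 − £224,213.94 = £226,269.44.
In-quota duty = £224,213.94 × 4% = £8,968.56. Over-quota duty = £226,269.44 × 10% = £22,626.94.
Line duty = £8,968.56 + £22,626.94 = £31,595.50.
Line 3 (0578.85, Hesoria, 2,837 kg, £326,396.85):
Base rate for 0578.85 is 31.5%.
Origin Hesoria qualifies under the Lorador–Hesoria agreement and 0578.85 is covered: preferential rate Free applies instead.
Duty = £326,396.85 × 0% = £0.00.
Total = £126,828.87 + £31,595.50 + £0.00 = £158,424.37.

£158,424.37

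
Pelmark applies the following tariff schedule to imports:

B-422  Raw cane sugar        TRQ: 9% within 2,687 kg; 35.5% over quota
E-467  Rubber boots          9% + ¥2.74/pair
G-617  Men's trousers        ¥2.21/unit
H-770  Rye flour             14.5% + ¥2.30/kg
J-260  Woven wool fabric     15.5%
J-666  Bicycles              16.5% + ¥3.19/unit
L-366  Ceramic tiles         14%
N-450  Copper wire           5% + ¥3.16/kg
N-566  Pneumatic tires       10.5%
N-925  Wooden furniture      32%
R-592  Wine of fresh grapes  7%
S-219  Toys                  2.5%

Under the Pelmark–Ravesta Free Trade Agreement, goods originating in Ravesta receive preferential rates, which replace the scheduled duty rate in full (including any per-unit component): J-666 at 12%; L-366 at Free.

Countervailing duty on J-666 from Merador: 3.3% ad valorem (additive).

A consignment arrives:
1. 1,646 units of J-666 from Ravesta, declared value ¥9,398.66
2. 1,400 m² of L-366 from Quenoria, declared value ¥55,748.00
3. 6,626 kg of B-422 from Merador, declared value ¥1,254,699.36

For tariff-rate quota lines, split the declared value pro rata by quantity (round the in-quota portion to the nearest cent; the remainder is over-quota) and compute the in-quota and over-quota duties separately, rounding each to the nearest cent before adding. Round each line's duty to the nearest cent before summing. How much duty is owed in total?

¥319,516.10

Line 1 (J-666, Ravesta, 1,646 units, ¥9,398.66):
Base rate for J-666 is 16.5% + ¥3.19/unit.
Origin Ravesta qualifies under the Pelmark–Ravesta agreement and J-666 is covered: preferential rate 12% applies instead.
The additional-duty order on J-666 targets Merador, not Ravesta; it does not apply.
Duty = ¥9,398.66 × 12% = ¥1,127.84.
Line 2 (L-366, Quenoria, 1,400 m², ¥55,748.00):
Base rate for L-366 is 14%.
L-366 has an FTA preferential rate, but origin Quenoria is not Ravesta; base rate stands.
Duty = ¥55,748.00 × 14% = ¥7,804.72.
Line 3 (B-422, Merador, 6,626 kg, ¥1,254,699.36):
Code B-422 is under a tariff-rate quota (threshold 2,687 kg). In-quota: 2,687 kg at 9%; over-quota: 3,939 kg at 35.5%.
Pro-rata value split: in-quota = ¥1,254,699.36 × 2,687/6,626 = ¥508,810.32; over-quota = ¥1,254,699.36 − ¥508,810.32 = ¥745,889.04.
In-quota duty = ¥508,810.32 × 9% = ¥45,792.93. Over-quota duty = ¥745,889.04 × 35.5% = ¥264,790.61.
Line duty = ¥45,792.93 + ¥264,790.61 = ¥310,583.54.
Total = ¥1,127.84 + ¥7,804.72 + ¥310,583.54 = ¥319,516.10.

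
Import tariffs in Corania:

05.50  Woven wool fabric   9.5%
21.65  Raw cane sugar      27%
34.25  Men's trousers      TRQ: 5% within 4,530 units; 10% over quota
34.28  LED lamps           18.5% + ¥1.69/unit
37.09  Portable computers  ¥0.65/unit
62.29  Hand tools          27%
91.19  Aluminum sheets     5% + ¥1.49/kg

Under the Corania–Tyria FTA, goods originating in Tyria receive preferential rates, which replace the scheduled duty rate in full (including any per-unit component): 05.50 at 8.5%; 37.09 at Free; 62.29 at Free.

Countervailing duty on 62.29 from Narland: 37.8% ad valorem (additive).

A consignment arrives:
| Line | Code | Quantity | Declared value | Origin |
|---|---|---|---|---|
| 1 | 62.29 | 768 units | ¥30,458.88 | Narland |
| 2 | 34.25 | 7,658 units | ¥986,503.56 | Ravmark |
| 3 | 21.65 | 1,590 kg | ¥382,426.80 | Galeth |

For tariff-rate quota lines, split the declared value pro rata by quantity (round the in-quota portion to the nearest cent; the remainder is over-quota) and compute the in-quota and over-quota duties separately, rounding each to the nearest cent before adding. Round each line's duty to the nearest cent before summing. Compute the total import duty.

¥192,465.22

Line 1 (62.29, Narland, 768 units, ¥30,458.88):
Base rate for 62.29 is 27%.
62.29 has an FTA preferential rate, but origin Narland is not Tyria; base rate stands.
Additional duty on 62.29 from Narland: +37.8%. Applied ad valorem rate: 27% + 37.8% = 64.8%.
Duty = ¥30,458.88 × 64.8% = ¥19,737.35.
Line 2 (34.25, Ravmark, 7,658 units, ¥986,503.56):
Code 34.25 is under a tariff-rate quota (threshold 4,530 units). In-quota: 4,530 units at 5%; over-quota: 3,128 units at 10%.
Pro-rata value split: in-quota = ¥986,503.56 × 4,530/7,658 = ¥583,554.60; over-quota = ¥986,503.56 − ¥583,554.60 = ¥402,948.96.
In-quota duty = ¥583,554.60 × 5% = ¥29,177.73. Over-quota duty = ¥402,948.96 × 10% = ¥40,294.90.
Line duty = ¥29,177.73 + ¥40,294.90 = ¥69,472.63.
Line 3 (21.65, Galeth, 1,590 kg, ¥382,426.80):
Base rate for 21.65 is 27%.
Duty = ¥382,426.80 × 27% = ¥103,255.24.
Total = ¥19,737.35 + ¥69,472.63 + ¥103,255.24 = ¥192,465.22.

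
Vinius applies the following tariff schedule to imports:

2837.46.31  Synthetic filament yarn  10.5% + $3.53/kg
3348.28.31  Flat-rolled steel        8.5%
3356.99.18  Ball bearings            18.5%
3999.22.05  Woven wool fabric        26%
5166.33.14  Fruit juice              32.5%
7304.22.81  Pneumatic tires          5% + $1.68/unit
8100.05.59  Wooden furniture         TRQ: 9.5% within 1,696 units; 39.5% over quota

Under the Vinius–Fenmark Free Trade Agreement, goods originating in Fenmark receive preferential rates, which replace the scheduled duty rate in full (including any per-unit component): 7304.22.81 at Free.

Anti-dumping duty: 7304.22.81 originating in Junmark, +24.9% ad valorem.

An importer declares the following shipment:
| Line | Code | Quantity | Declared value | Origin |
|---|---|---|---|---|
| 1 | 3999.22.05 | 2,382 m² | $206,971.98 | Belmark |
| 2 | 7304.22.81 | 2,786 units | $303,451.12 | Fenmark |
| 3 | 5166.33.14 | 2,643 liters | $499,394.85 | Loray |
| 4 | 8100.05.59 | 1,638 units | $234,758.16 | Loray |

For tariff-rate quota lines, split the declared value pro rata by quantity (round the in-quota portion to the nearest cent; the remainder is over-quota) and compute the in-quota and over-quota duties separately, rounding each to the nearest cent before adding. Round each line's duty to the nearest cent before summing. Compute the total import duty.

Line 1 (3999.22.05, Belmark, 2,382 m², $206,971.98):
Base rate for 3999.22.05 is 26%.
Duty = $206,971.98 × 26% = $53,812.71.
Line 2 (7304.22.81, Fenmark, 2,786 units, $303,451.12):
Base rate for 7304.22.81 is 5% + $1.68/unit.
Origin Fenmark qualifies under the Vinius–Fenmark agreement and 7304.22.81 is covered: preferential rate Free applies instead.
The additional-duty order on 7304.22.81 targets Junmark, not Fenmark; it does not apply.
Duty = $303,451.12 × 0% = $0.00.
Line 3 (5166.33.14, Loray, 2,643 liters, $499,394.85):
Base rate for 5166.33.14 is 32.5%.
Duty = $499,394.85 × 32.5% = $162,303.33.
Line 4 (8100.05.59, Loray, 1,638 units, $234,758.16):
Code 8100.05.59 is under a tariff-rate quota (threshold 1,696 units). Quantity 1,638 units is within the quota, so the in-quota rate 9.5% applies to the full value.
Duty = $234,758.16 × 9.5% = $22,302.03.
Total = $53,812.71 + $0.00 + $162,303.33 + $22,302.03 = $238,418.07.

$238,418.07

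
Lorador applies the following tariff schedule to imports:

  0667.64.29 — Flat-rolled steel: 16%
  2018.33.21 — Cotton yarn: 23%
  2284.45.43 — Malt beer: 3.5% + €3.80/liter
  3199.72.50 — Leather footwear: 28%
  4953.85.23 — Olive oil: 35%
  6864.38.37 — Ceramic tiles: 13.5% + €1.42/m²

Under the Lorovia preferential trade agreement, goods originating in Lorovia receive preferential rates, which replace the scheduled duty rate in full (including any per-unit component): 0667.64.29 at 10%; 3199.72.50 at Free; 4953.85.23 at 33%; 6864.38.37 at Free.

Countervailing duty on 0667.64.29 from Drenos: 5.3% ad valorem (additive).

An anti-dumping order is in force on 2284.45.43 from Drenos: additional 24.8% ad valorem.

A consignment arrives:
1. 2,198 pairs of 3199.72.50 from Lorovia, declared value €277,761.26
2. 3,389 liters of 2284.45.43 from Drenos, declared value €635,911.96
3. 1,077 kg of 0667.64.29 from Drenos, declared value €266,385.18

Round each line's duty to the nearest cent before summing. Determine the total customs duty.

Line 1 (3199.72.50, Lorovia, 2,198 pairs, €277,761.26):
Base rate for 3199.72.50 is 28%.
Origin Lorovia qualifies under the Lorador–Lorovia agreement and 3199.72.50 is covered: preferential rate Free applies instead.
Duty = €277,761.26 × 0% = €0.00.
Line 2 (2284.45.43, Drenos, 3,389 liters, €635,911.96):
Base rate for 2284.45.43 is 3.5% + €3.80/liter.
Additional duty on 2284.45.43 from Drenos: +24.8%. Applied ad valorem rate: 3.5% + 24.8% = 28.3%.
Duty = €635,911.96 × 28.3% + 3,389 × €3.80 = €192,841.28.
Line 3 (0667.64.29, Drenos, 1,077 kg, €266,385.18):
Base rate for 0667.64.29 is 16%.
0667.64.29 has an FTA preferential rate, but origin Drenos is not Lorovia; base rate stands.
Additional duty on 0667.64.29 from Drenos: +5.3%. Applied ad valorem rate: 16% + 5.3% = 21.3%.
Duty = €266,385.18 × 21.3% = €56,740.04.
Total = €0.00 + €192,841.28 + €56,740.04 = €249,581.32.

€249,581.32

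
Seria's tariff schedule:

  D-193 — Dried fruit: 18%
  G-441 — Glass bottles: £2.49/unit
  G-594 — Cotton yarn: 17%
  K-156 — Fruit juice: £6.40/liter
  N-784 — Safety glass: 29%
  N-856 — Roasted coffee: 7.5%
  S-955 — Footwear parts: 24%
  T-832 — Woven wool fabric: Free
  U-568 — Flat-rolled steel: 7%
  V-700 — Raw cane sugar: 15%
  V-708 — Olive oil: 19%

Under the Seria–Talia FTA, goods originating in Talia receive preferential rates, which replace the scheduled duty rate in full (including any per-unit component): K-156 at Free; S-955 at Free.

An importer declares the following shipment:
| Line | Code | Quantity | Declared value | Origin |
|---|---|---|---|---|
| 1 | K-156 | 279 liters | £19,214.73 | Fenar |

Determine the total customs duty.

Line 1 (K-156, Fenar, 279 liters, £19,214.73):
Base rate for K-156 is £6.40/liter.
K-156 has an FTA preferential rate, but origin Fenar is not Talia; base rate stands.
Duty = 279 × £6.40 = £1,785.60.

£1,785.60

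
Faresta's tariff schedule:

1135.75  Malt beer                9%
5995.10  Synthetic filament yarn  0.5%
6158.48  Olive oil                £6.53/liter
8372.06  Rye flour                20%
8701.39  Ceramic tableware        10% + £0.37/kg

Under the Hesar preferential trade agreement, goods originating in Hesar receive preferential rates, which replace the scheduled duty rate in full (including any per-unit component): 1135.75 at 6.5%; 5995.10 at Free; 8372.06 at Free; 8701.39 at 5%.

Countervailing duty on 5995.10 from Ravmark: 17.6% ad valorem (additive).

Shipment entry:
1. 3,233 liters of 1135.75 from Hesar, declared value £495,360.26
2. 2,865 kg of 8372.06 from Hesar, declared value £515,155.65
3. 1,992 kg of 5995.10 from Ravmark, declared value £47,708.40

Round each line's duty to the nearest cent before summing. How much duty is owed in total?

£40,833.64

Line 1 (1135.75, Hesar, 3,233 liters, £495,360.26):
Base rate for 1135.75 is 9%.
Origin Hesar qualifies under the Faresta–Hesar agreement and 1135.75 is covered: preferential rate 6.5% applies instead.
Duty = £495,360.26 × 6.5% = £32,198.42.
Line 2 (8372.06, Hesar, 2,865 kg, £515,155.65):
Base rate for 8372.06 is 20%.
Origin Hesar qualifies under the Faresta–Hesar agreement and 8372.06 is covered: preferential rate Free applies instead.
Duty = £515,155.65 × 0% = £0.00.
Line 3 (5995.10, Ravmark, 1,992 kg, £47,708.40):
Base rate for 5995.10 is 0.5%.
5995.10 has an FTA preferential rate, but origin Ravmark is not Hesar; base rate stands.
Additional duty on 5995.10 from Ravmark: +17.6%. Applied ad valorem rate: 0.5% + 17.6% = 18.1%.
Duty = £47,708.40 × 18.1% = £8,635.22.
Total = £32,198.42 + £0.00 + £8,635.22 = £40,833.64.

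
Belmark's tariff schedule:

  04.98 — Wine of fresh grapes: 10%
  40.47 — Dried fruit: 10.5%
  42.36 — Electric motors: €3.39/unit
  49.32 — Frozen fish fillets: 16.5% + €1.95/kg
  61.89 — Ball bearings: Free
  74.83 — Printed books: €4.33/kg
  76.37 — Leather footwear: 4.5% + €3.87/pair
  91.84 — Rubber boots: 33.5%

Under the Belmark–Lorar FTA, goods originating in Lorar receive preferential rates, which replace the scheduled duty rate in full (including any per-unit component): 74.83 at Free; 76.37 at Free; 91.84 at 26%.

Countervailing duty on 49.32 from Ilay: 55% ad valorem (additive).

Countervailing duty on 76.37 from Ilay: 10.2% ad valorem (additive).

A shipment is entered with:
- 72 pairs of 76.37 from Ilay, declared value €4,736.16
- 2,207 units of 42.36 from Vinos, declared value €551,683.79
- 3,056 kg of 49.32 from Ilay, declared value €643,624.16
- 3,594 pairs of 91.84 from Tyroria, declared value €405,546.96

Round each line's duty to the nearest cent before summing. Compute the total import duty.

Line 1 (76.37, Ilay, 72 pairs, €4,736.16):
Base rate for 76.37 is 4.5% + €3.87/pair.
76.37 has an FTA preferential rate, but origin Ilay is not Lorar; base rate stands.
Additional duty on 76.37 from Ilay: +10.2%. Applied ad valorem rate: 4.5% + 10.2% = 14.7%.
Duty = €4,736.16 × 14.7% + 72 × €3.87 = €974.86.
Line 2 (42.36, Vinos, 2,207 units, €551,683.79):
Base rate for 42.36 is €3.39/unit.
Duty = 2,207 × €3.39 = €7,481.73.
Line 3 (49.32, Ilay, 3,056 kg, €643,624.16):
Base rate for 49.32 is 16.5% + €1.95/kg.
Additional duty on 49.32 from Ilay: +55%. Applied ad valorem rate: 16.5% + 55% = 71.5%.
Duty = €643,624.16 × 71.5% + 3,056 × €1.95 = €466,150.47.
Line 4 (91.84, Tyroria, 3,594 pairs, €405,546.96):
Base rate for 91.84 is 33.5%.
91.84 has an FTA preferential rate, but origin Tyroria is not Lorar; base rate stands.
Duty = €405,546.96 × 33.5% = €135,858.23.
Total = €974.86 + €7,481.73 + €466,150.47 + €135,858.23 = €610,465.29.

€610,465.29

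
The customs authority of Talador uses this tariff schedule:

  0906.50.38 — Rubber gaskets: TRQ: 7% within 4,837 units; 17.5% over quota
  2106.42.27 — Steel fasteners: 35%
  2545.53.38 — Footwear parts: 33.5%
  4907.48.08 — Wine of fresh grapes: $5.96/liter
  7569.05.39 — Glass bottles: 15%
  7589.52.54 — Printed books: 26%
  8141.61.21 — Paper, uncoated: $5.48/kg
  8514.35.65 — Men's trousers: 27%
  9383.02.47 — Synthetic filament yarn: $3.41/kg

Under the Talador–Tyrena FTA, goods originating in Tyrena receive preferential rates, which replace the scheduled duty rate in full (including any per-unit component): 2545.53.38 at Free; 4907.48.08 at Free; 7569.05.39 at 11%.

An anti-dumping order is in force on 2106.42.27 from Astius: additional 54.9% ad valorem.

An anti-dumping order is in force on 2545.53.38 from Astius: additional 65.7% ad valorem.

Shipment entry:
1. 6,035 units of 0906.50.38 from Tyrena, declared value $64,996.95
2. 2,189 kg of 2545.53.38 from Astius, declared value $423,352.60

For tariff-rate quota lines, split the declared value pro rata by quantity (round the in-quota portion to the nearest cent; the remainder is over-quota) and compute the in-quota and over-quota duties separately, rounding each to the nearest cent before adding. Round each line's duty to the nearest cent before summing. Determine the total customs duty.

Line 1 (0906.50.38, Tyrena, 6,035 units, $64,996.95):
Code 0906.50.38 is under a tariff-rate quota (threshold 4,837 units). In-quota: 4,837 units at 7%; over-quota: 1,198 units at 17.5%.
Pro-rata value split: in-quota = $64,996.95 × 4,837/6,035 = $52,094.49; over-quota = $64,996.95 − $52,094.49 = $12,902.46.
In-quota duty = $52,094.49 × 7% = $3,646.61. Over-quota duty = $12,902.46 × 17.5% = $2,257.93.
Line duty = $3,646.61 + $2,257.93 = $5,904.54.
Line 2 (2545.53.38, Astius, 2,189 kg, $423,352.60):
Base rate for 2545.53.38 is 33.5%.
2545.53.38 has an FTA preferential rate, but origin Astius is not Tyrena; base rate stands.
Additional duty on 2545.53.38 from Astius: +65.7%. Applied ad valorem rate: 33.5% + 65.7% = 99.2%.
Duty = $423,352.60 × 99.2% = $419,965.78.
Total = $5,904.54 + $419,965.78 = $425,870.32.

$425,870.32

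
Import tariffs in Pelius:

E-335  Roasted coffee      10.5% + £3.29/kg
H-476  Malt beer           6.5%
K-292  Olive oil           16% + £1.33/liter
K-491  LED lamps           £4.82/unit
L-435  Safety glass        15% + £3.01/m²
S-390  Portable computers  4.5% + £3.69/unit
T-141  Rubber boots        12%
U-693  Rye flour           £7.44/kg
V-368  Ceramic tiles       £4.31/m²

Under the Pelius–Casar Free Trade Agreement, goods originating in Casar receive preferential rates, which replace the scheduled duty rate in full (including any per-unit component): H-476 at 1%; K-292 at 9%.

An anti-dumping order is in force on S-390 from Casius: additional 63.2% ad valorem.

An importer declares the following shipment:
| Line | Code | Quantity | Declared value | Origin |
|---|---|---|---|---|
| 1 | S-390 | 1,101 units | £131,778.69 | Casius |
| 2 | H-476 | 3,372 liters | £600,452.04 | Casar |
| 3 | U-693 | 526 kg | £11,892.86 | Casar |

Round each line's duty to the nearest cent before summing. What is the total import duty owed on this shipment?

Line 1 (S-390, Casius, 1,101 units, £131,778.69):
Base rate for S-390 is 4.5% + £3.69/unit.
Additional duty on S-390 from Casius: +63.2%. Applied ad valorem rate: 4.5% + 63.2% = 67.7%.
Duty = £131,778.69 × 67.7% + 1,101 × £3.69 = £93,276.86.
Line 2 (H-476, Casar, 3,372 liters, £600,452.04):
Base rate for H-476 is 6.5%.
Origin Casar qualifies under the Pelius–Casar agreement and H-476 is covered: preferential rate 1% applies instead.
Duty = £600,452.04 × 1% = £6,004.52.
Line 3 (U-693, Casar, 526 kg, £11,892.86):
Base rate for U-693 is £7.44/kg.
Origin Casar is the FTA partner but U-693 is not on the preference list; base rate stands.
Duty = 526 × £7.44 = £3,913.44.
Total = £93,276.86 + £6,004.52 + £3,913.44 = £103,194.82.

£103,194.82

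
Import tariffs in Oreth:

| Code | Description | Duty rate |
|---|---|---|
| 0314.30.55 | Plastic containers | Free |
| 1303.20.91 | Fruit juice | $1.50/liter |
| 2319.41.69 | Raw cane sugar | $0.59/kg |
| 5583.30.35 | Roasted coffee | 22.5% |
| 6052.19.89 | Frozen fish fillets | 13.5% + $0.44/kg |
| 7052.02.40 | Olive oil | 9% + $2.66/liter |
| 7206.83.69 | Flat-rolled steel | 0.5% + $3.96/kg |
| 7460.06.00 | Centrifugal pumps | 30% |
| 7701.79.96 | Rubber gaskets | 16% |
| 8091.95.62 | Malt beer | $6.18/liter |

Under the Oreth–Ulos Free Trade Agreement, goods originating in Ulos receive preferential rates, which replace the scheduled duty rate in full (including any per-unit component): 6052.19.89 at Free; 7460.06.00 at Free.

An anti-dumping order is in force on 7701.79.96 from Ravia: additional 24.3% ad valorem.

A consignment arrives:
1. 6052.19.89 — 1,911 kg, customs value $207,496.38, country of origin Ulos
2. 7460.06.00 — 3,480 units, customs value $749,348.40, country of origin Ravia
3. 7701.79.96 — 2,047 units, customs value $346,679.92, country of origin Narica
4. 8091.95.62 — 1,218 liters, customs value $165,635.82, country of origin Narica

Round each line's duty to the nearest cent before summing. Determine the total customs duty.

$287,800.55

Line 1 (6052.19.89, Ulos, 1,911 kg, $207,496.38):
Base rate for 6052.19.89 is 13.5% + $0.44/kg.
Origin Ulos qualifies under the Oreth–Ulos agreement and 6052.19.89 is covered: preferential rate Free applies instead.
Duty = $207,496.38 × 0% = $0.00.
Line 2 (7460.06.00, Ravia, 3,480 units, $749,348.40):
Base rate for 7460.06.00 is 30%.
7460.06.00 has an FTA preferential rate, but origin Ravia is not Ulos; base rate stands.
Duty = $749,348.40 × 30% = $224,804.52.
Line 3 (7701.79.96, Narica, 2,047 units, $346,679.92):
Base rate for 7701.79.96 is 16%.
The additional-duty order on 7701.79.96 targets Ravia, not Narica; it does not apply.
Duty = $346,679.92 × 16% = $55,468.79.
Line 4 (8091.95.62, Narica, 1,218 liters, $165,635.82):
Base rate for 8091.95.62 is $6.18/liter.
Duty = 1,218 × $6.18 = $7,527.24.
Total = $0.00 + $224,804.52 + $55,468.79 + $7,527.24 = $287,800.55.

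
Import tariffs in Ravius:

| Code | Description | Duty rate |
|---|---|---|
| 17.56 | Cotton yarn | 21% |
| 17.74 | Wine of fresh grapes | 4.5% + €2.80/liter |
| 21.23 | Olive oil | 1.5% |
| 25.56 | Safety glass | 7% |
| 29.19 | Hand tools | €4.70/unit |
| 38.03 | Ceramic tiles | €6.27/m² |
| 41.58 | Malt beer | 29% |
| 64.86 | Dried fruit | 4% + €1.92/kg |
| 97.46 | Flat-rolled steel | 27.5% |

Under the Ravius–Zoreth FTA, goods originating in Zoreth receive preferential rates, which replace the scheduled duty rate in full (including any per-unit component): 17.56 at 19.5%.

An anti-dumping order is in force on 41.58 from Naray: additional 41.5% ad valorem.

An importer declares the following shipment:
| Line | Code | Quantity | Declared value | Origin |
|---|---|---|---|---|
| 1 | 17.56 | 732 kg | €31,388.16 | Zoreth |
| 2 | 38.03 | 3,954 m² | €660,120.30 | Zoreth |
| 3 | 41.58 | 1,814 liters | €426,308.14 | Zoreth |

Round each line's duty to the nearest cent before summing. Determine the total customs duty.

Line 1 (17.56, Zoreth, 732 kg, €31,388.16):
Base rate for 17.56 is 21%.
Origin Zoreth qualifies under the Ravius–Zoreth agreement and 17.56 is covered: preferential rate 19.5% applies instead.
Duty = €31,388.16 × 19.5% = €6,120.69.
Line 2 (38.03, Zoreth, 3,954 m², €660,120.30):
Base rate for 38.03 is €6.27/m².
Origin Zoreth is the FTA partner but 38.03 is not on the preference list; base rate stands.
Duty = 3,954 × €6.27 = €24,791.58.
Line 3 (41.58, Zoreth, 1,814 liters, €426,308.14):
Base rate for 41.58 is 29%.
Origin Zoreth is the FTA partner but 41.58 is not on the preference list; base rate stands.
The additional-duty order on 41.58 targets Naray, not Zoreth; it does not apply.
Duty = €426,308.14 × 29% = €123,629.36.
Total = €6,120.69 + €24,791.58 + €123,629.36 = €154,541.63.

€154,541.63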